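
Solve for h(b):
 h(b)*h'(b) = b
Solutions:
 h(b) = -sqrt(C1 + b^2)
 h(b) = sqrt(C1 + b^2)


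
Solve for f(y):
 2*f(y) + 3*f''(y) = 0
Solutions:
 f(y) = C1*sin(sqrt(6)*y/3) + C2*cos(sqrt(6)*y/3)


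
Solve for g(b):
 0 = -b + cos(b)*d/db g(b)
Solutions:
 g(b) = C1 + Integral(b/cos(b), b)


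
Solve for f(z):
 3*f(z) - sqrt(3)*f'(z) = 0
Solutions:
 f(z) = C1*exp(sqrt(3)*z)


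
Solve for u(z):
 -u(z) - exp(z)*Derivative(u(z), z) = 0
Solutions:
 u(z) = C1*exp(exp(-z))


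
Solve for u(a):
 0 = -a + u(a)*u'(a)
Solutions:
 u(a) = -sqrt(C1 + a^2)
 u(a) = sqrt(C1 + a^2)


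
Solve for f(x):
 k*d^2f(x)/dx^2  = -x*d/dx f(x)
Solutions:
 f(x) = C1 + C2*sqrt(k)*erf(sqrt(2)*x*sqrt(1/k)/2)


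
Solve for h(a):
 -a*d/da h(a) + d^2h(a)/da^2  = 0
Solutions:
 h(a) = C1 + C2*erfi(sqrt(2)*a/2)


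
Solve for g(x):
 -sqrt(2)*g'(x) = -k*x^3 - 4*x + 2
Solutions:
 g(x) = C1 + sqrt(2)*k*x^4/8 + sqrt(2)*x^2 - sqrt(2)*x


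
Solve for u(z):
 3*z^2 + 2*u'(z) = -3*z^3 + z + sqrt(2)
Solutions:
 u(z) = C1 - 3*z^4/8 - z^3/2 + z^2/4 + sqrt(2)*z/2


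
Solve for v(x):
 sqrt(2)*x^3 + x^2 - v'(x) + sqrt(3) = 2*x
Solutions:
 v(x) = C1 + sqrt(2)*x^4/4 + x^3/3 - x^2 + sqrt(3)*x


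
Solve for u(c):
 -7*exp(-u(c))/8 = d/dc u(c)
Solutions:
 u(c) = log(C1 - 7*c/8)


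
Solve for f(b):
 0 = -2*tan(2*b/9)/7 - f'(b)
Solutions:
 f(b) = C1 + 9*log(cos(2*b/9))/7


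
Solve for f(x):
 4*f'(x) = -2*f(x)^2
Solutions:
 f(x) = 2/(C1 + x)


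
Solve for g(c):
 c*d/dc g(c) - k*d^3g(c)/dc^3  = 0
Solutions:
 g(c) = C1 + Integral(C2*airyai(c*(1/k)^(1/3)) + C3*airybi(c*(1/k)^(1/3)), c)


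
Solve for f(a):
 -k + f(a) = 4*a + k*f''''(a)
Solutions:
 f(a) = C1*exp(-a*(1/k)^(1/4)) + C2*exp(a*(1/k)^(1/4)) + C3*exp(-I*a*(1/k)^(1/4)) + C4*exp(I*a*(1/k)^(1/4)) + 4*a + k


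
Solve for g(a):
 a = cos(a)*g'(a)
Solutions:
 g(a) = C1 + Integral(a/cos(a), a)


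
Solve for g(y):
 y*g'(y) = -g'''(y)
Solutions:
 g(y) = C1 + Integral(C2*airyai(-y) + C3*airybi(-y), y)


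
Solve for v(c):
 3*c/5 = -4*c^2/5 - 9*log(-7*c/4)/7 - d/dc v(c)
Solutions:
 v(c) = C1 - 4*c^3/15 - 3*c^2/10 - 9*c*log(-c)/7 + 9*c*(-log(7) + 1 + 2*log(2))/7


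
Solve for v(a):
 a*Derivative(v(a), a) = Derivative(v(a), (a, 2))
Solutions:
 v(a) = C1 + C2*erfi(sqrt(2)*a/2)


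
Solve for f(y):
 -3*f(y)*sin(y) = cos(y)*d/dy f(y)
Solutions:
 f(y) = C1*cos(y)^3


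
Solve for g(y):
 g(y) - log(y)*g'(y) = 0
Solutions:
 g(y) = C1*exp(li(y))


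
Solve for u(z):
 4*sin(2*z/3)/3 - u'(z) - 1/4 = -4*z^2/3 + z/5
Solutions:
 u(z) = C1 + 4*z^3/9 - z^2/10 - z/4 - 2*cos(2*z/3)


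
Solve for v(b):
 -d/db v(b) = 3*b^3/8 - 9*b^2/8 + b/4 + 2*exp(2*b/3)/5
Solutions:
 v(b) = C1 - 3*b^4/32 + 3*b^3/8 - b^2/8 - 3*exp(2*b/3)/5


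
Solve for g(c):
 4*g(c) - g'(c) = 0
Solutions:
 g(c) = C1*exp(4*c)


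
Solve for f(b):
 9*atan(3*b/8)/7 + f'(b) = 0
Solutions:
 f(b) = C1 - 9*b*atan(3*b/8)/7 + 12*log(9*b^2 + 64)/7


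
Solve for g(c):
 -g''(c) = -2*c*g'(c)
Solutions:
 g(c) = C1 + C2*erfi(c)


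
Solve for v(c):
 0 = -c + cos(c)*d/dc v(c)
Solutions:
 v(c) = C1 + Integral(c/cos(c), c)


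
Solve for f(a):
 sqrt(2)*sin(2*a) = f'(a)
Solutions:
 f(a) = C1 - sqrt(2)*cos(2*a)/2


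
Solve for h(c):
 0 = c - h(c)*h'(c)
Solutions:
 h(c) = -sqrt(C1 + c^2)
 h(c) = sqrt(C1 + c^2)


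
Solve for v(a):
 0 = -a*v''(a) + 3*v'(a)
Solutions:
 v(a) = C1 + C2*a^4


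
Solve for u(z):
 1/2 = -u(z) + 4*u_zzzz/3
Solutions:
 u(z) = C1*exp(-sqrt(2)*3^(1/4)*z/2) + C2*exp(sqrt(2)*3^(1/4)*z/2) + C3*sin(sqrt(2)*3^(1/4)*z/2) + C4*cos(sqrt(2)*3^(1/4)*z/2) - 1/2


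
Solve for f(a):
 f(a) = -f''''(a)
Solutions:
 f(a) = (C1*sin(sqrt(2)*a/2) + C2*cos(sqrt(2)*a/2))*exp(-sqrt(2)*a/2) + (C3*sin(sqrt(2)*a/2) + C4*cos(sqrt(2)*a/2))*exp(sqrt(2)*a/2)


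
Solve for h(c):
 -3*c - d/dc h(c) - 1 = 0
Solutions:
 h(c) = C1 - 3*c^2/2 - c


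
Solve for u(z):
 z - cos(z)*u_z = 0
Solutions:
 u(z) = C1 + Integral(z/cos(z), z)


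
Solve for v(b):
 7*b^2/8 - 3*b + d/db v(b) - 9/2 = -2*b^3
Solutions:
 v(b) = C1 - b^4/2 - 7*b^3/24 + 3*b^2/2 + 9*b/2


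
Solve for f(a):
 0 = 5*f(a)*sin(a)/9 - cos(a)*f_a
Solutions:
 f(a) = C1/cos(a)^(5/9)


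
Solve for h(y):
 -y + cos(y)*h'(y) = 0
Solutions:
 h(y) = C1 + Integral(y/cos(y), y)


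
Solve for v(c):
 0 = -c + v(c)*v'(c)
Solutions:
 v(c) = -sqrt(C1 + c^2)
 v(c) = sqrt(C1 + c^2)


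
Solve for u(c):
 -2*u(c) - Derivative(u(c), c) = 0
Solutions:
 u(c) = C1*exp(-2*c)


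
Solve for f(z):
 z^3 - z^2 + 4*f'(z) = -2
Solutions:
 f(z) = C1 - z^4/16 + z^3/12 - z/2


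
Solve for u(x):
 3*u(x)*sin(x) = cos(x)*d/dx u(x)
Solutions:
 u(x) = C1/cos(x)^3


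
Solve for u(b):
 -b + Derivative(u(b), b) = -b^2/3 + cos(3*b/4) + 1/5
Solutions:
 u(b) = C1 - b^3/9 + b^2/2 + b/5 + 4*sin(3*b/4)/3


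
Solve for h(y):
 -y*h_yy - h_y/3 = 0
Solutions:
 h(y) = C1 + C2*y^(2/3)


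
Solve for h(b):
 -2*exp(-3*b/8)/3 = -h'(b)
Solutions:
 h(b) = C1 - 16*exp(-3*b/8)/9


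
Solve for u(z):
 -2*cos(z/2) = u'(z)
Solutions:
 u(z) = C1 - 4*sin(z/2)


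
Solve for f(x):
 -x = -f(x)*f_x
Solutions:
 f(x) = -sqrt(C1 + x^2)
 f(x) = sqrt(C1 + x^2)


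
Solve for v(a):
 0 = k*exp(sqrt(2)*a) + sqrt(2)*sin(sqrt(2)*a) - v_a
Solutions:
 v(a) = C1 + sqrt(2)*k*exp(sqrt(2)*a)/2 - cos(sqrt(2)*a)


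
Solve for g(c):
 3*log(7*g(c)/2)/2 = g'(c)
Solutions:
 2*Integral(1/(-log(_y) - log(7) + log(2)), (_y, g(c)))/3 = C1 - c


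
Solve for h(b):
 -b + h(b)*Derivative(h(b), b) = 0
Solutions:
 h(b) = -sqrt(C1 + b^2)
 h(b) = sqrt(C1 + b^2)


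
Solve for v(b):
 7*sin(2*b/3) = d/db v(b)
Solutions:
 v(b) = C1 - 21*cos(2*b/3)/2


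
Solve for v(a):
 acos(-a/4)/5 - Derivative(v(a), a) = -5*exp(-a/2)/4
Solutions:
 v(a) = C1 + a*acos(-a/4)/5 + sqrt(16 - a^2)/5 - 5*exp(-a/2)/2


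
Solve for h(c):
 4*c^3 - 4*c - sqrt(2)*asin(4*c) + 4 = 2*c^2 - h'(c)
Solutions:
 h(c) = C1 - c^4 + 2*c^3/3 + 2*c^2 - 4*c + sqrt(2)*(c*asin(4*c) + sqrt(1 - 16*c^2)/4)


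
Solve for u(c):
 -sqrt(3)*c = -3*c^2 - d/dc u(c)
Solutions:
 u(c) = C1 - c^3 + sqrt(3)*c^2/2


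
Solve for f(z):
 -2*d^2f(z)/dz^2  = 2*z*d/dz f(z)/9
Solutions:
 f(z) = C1 + C2*erf(sqrt(2)*z/6)


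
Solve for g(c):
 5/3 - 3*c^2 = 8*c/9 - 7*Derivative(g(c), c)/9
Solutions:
 g(c) = C1 + 9*c^3/7 + 4*c^2/7 - 15*c/7


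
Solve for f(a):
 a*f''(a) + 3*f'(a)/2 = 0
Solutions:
 f(a) = C1 + C2/sqrt(a)


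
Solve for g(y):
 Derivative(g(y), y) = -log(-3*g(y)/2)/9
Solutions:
 9*Integral(1/(log(-_y) - log(2) + log(3)), (_y, g(y))) = C1 - y


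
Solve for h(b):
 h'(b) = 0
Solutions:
 h(b) = C1


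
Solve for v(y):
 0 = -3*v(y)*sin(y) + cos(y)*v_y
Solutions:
 v(y) = C1/cos(y)^3


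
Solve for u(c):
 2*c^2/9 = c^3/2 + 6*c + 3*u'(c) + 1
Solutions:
 u(c) = C1 - c^4/24 + 2*c^3/81 - c^2 - c/3


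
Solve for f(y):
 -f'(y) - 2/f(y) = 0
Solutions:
 f(y) = -sqrt(C1 - 4*y)
 f(y) = sqrt(C1 - 4*y)


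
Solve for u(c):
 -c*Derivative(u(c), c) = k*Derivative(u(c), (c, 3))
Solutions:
 u(c) = C1 + Integral(C2*airyai(c*(-1/k)^(1/3)) + C3*airybi(c*(-1/k)^(1/3)), c)


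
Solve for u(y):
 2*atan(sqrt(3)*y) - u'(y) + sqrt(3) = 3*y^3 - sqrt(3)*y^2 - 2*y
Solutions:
 u(y) = C1 - 3*y^4/4 + sqrt(3)*y^3/3 + y^2 + 2*y*atan(sqrt(3)*y) + sqrt(3)*y - sqrt(3)*log(3*y^2 + 1)/3


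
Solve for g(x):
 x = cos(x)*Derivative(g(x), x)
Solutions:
 g(x) = C1 + Integral(x/cos(x), x)


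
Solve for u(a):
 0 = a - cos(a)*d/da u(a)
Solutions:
 u(a) = C1 + Integral(a/cos(a), a)


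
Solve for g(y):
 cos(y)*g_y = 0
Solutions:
 g(y) = C1


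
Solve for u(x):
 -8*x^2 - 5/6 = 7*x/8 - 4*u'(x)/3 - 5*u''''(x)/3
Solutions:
 u(x) = C1 + C4*exp(-10^(2/3)*x/5) + 2*x^3 + 21*x^2/64 + 5*x/8 + (C2*sin(10^(2/3)*sqrt(3)*x/10) + C3*cos(10^(2/3)*sqrt(3)*x/10))*exp(10^(2/3)*x/10)


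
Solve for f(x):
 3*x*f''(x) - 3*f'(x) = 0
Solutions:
 f(x) = C1 + C2*x^2


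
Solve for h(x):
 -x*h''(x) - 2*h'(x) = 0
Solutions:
 h(x) = C1 + C2/x


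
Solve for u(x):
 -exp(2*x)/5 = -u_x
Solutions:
 u(x) = C1 + exp(2*x)/10


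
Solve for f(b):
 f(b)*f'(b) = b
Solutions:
 f(b) = -sqrt(C1 + b^2)
 f(b) = sqrt(C1 + b^2)


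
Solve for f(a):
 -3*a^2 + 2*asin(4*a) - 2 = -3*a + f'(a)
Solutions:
 f(a) = C1 - a^3 + 3*a^2/2 + 2*a*asin(4*a) - 2*a + sqrt(1 - 16*a^2)/2


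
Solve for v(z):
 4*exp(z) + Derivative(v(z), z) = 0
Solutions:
 v(z) = C1 - 4*exp(z)


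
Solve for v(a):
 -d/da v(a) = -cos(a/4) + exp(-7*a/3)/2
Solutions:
 v(a) = C1 + 4*sin(a/4) + 3*exp(-7*a/3)/14


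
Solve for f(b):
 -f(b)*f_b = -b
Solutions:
 f(b) = -sqrt(C1 + b^2)
 f(b) = sqrt(C1 + b^2)


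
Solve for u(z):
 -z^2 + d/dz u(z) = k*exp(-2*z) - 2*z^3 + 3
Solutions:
 u(z) = C1 - k*exp(-2*z)/2 - z^4/2 + z^3/3 + 3*z


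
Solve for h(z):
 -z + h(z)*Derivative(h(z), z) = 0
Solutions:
 h(z) = -sqrt(C1 + z^2)
 h(z) = sqrt(C1 + z^2)


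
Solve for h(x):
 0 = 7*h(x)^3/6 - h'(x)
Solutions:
 h(x) = -sqrt(3)*sqrt(-1/(C1 + 7*x))
 h(x) = sqrt(3)*sqrt(-1/(C1 + 7*x))


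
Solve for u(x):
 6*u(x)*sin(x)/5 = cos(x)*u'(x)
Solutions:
 u(x) = C1/cos(x)^(6/5)


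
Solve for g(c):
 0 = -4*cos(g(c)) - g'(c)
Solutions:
 g(c) = pi - asin((C1 + exp(8*c))/(C1 - exp(8*c)))
 g(c) = asin((C1 + exp(8*c))/(C1 - exp(8*c)))


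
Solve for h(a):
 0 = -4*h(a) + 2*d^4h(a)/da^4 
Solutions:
 h(a) = C1*exp(-2^(1/4)*a) + C2*exp(2^(1/4)*a) + C3*sin(2^(1/4)*a) + C4*cos(2^(1/4)*a)


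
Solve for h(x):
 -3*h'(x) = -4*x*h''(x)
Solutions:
 h(x) = C1 + C2*x^(7/4)


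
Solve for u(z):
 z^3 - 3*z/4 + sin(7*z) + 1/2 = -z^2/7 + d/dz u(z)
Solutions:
 u(z) = C1 + z^4/4 + z^3/21 - 3*z^2/8 + z/2 - cos(7*z)/7


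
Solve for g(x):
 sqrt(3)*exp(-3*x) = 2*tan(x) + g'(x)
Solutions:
 g(x) = C1 - log(tan(x)^2 + 1) - sqrt(3)*exp(-3*x)/3


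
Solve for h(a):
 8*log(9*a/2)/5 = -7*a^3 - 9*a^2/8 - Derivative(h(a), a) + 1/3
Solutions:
 h(a) = C1 - 7*a^4/4 - 3*a^3/8 - 8*a*log(a)/5 - 16*a*log(3)/5 + 8*a*log(2)/5 + 29*a/15


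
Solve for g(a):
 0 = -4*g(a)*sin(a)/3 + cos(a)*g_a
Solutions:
 g(a) = C1/cos(a)^(4/3)


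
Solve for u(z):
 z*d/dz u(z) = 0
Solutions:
 u(z) = C1


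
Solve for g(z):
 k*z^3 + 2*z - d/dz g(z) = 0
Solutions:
 g(z) = C1 + k*z^4/4 + z^2


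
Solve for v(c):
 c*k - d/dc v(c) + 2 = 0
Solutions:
 v(c) = C1 + c^2*k/2 + 2*c


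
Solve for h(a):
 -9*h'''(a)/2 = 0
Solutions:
 h(a) = C1 + C2*a + C3*a^2


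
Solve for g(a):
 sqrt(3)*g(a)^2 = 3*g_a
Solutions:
 g(a) = -3/(C1 + sqrt(3)*a)


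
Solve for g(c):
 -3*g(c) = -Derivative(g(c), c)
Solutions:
 g(c) = C1*exp(3*c)


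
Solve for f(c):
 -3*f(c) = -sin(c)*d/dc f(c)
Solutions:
 f(c) = C1*(cos(c) - 1)^(3/2)/(cos(c) + 1)^(3/2)


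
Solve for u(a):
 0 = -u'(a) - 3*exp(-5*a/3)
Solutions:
 u(a) = C1 + 9*exp(-5*a/3)/5


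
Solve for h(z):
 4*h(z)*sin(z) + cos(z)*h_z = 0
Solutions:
 h(z) = C1*cos(z)^4


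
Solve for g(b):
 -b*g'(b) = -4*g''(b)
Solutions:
 g(b) = C1 + C2*erfi(sqrt(2)*b/4)


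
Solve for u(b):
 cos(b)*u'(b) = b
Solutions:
 u(b) = C1 + Integral(b/cos(b), b)


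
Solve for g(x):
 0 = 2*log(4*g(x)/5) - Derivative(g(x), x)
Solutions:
 -Integral(1/(log(_y) - log(5) + 2*log(2)), (_y, g(x)))/2 = C1 - x


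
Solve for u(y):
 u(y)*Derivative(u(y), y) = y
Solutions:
 u(y) = -sqrt(C1 + y^2)
 u(y) = sqrt(C1 + y^2)


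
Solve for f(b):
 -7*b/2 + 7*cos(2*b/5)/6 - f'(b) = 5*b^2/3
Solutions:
 f(b) = C1 - 5*b^3/9 - 7*b^2/4 + 35*sin(2*b/5)/12


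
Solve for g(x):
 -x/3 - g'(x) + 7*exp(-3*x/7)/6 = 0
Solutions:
 g(x) = C1 - x^2/6 - 49*exp(-3*x/7)/18


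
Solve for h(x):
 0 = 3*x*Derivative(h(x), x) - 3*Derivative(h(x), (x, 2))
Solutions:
 h(x) = C1 + C2*erfi(sqrt(2)*x/2)


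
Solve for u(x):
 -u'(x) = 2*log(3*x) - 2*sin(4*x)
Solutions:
 u(x) = C1 - 2*x*log(x) - 2*x*log(3) + 2*x - cos(4*x)/2


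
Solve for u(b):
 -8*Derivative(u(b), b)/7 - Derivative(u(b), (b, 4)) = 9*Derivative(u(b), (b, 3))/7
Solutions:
 u(b) = C1 + C2*exp(b*(-6 + 9/(70*sqrt(10) + 223)^(1/3) + (70*sqrt(10) + 223)^(1/3))/14)*sin(sqrt(3)*b*(-(70*sqrt(10) + 223)^(1/3) + 9/(70*sqrt(10) + 223)^(1/3))/14) + C3*exp(b*(-6 + 9/(70*sqrt(10) + 223)^(1/3) + (70*sqrt(10) + 223)^(1/3))/14)*cos(sqrt(3)*b*(-(70*sqrt(10) + 223)^(1/3) + 9/(70*sqrt(10) + 223)^(1/3))/14) + C4*exp(-b*(9/(70*sqrt(10) + 223)^(1/3) + 3 + (70*sqrt(10) + 223)^(1/3))/7)


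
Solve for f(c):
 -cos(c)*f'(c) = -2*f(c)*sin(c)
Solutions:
 f(c) = C1/cos(c)^2


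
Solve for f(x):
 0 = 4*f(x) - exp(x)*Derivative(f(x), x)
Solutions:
 f(x) = C1*exp(-4*exp(-x))


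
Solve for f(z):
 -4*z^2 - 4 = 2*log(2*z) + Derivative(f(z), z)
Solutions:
 f(z) = C1 - 4*z^3/3 - 2*z*log(z) - 2*z - z*log(4)


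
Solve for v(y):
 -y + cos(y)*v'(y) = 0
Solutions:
 v(y) = C1 + Integral(y/cos(y), y)


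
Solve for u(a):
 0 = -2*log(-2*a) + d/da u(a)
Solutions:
 u(a) = C1 + 2*a*log(-a) + 2*a*(-1 + log(2))


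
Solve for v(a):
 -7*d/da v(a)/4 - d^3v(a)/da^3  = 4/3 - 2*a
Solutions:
 v(a) = C1 + C2*sin(sqrt(7)*a/2) + C3*cos(sqrt(7)*a/2) + 4*a^2/7 - 16*a/21


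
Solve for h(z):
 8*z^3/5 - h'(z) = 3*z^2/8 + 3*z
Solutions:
 h(z) = C1 + 2*z^4/5 - z^3/8 - 3*z^2/2


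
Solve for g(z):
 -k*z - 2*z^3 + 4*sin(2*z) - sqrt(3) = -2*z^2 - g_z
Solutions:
 g(z) = C1 + k*z^2/2 + z^4/2 - 2*z^3/3 + sqrt(3)*z + 2*cos(2*z)


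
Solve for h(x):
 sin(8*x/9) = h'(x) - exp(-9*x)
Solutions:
 h(x) = C1 - 9*cos(8*x/9)/8 - exp(-9*x)/9


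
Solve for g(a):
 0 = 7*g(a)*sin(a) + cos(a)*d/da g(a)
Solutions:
 g(a) = C1*cos(a)^7


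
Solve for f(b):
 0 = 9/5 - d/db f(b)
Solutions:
 f(b) = C1 + 9*b/5


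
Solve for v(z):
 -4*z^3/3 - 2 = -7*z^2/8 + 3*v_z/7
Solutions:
 v(z) = C1 - 7*z^4/9 + 49*z^3/72 - 14*z/3


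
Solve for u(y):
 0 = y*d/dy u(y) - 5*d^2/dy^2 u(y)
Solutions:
 u(y) = C1 + C2*erfi(sqrt(10)*y/10)


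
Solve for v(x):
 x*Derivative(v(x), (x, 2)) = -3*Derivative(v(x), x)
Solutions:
 v(x) = C1 + C2/x^2


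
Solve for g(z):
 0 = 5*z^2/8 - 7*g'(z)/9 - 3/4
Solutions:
 g(z) = C1 + 15*z^3/56 - 27*z/28


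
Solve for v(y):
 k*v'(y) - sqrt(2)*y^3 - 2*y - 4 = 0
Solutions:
 v(y) = C1 + sqrt(2)*y^4/(4*k) + y^2/k + 4*y/k


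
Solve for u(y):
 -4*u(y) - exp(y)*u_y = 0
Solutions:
 u(y) = C1*exp(4*exp(-y))


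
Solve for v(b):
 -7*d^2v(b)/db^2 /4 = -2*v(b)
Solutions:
 v(b) = C1*exp(-2*sqrt(14)*b/7) + C2*exp(2*sqrt(14)*b/7)


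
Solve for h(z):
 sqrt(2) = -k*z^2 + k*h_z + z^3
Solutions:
 h(z) = C1 + z^3/3 - z^4/(4*k) + sqrt(2)*z/k


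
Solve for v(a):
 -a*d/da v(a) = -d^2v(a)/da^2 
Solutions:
 v(a) = C1 + C2*erfi(sqrt(2)*a/2)


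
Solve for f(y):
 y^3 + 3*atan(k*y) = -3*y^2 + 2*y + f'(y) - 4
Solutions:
 f(y) = C1 + y^4/4 + y^3 - y^2 + 4*y + 3*Piecewise((y*atan(k*y) - log(k^2*y^2 + 1)/(2*k), Ne(k, 0)), (0, True))


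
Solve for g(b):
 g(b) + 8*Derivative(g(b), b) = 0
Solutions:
 g(b) = C1*exp(-b/8)


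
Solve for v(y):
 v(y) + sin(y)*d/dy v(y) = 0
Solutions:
 v(y) = C1*sqrt(cos(y) + 1)/sqrt(cos(y) - 1)


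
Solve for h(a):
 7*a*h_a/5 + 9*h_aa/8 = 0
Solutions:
 h(a) = C1 + C2*erf(2*sqrt(35)*a/15)


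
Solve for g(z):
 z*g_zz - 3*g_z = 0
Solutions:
 g(z) = C1 + C2*z^4


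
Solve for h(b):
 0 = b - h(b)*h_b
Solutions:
 h(b) = -sqrt(C1 + b^2)
 h(b) = sqrt(C1 + b^2)


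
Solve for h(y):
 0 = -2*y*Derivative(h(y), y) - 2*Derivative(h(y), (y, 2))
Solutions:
 h(y) = C1 + C2*erf(sqrt(2)*y/2)


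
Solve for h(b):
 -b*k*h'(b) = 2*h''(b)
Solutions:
 h(b) = Piecewise((-sqrt(pi)*C1*erf(b*sqrt(k)/2)/sqrt(k) - C2, (k > 0) | (k < 0)), (-C1*b - C2, True))


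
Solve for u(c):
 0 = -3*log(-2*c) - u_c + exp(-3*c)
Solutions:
 u(c) = C1 - 3*c*log(-c) + 3*c*(1 - log(2)) - exp(-3*c)/3


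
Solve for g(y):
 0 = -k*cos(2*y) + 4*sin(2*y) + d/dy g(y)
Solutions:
 g(y) = C1 + k*sin(2*y)/2 + 2*cos(2*y)


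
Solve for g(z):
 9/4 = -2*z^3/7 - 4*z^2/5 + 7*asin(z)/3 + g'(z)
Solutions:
 g(z) = C1 + z^4/14 + 4*z^3/15 - 7*z*asin(z)/3 + 9*z/4 - 7*sqrt(1 - z^2)/3


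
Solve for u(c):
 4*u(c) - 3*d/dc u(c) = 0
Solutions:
 u(c) = C1*exp(4*c/3)


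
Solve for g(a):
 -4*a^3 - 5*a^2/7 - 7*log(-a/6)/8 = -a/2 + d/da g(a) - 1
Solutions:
 g(a) = C1 - a^4 - 5*a^3/21 + a^2/4 - 7*a*log(-a)/8 + a*(7*log(6) + 15)/8


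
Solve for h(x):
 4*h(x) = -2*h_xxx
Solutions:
 h(x) = C3*exp(-2^(1/3)*x) + (C1*sin(2^(1/3)*sqrt(3)*x/2) + C2*cos(2^(1/3)*sqrt(3)*x/2))*exp(2^(1/3)*x/2)


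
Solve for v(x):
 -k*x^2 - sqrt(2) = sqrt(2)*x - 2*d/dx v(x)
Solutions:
 v(x) = C1 + k*x^3/6 + sqrt(2)*x^2/4 + sqrt(2)*x/2


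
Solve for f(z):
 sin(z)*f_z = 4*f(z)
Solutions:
 f(z) = C1*(cos(z)^2 - 2*cos(z) + 1)/(cos(z)^2 + 2*cos(z) + 1)


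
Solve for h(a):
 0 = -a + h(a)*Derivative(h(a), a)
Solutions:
 h(a) = -sqrt(C1 + a^2)
 h(a) = sqrt(C1 + a^2)


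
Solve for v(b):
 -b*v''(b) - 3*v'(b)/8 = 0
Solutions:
 v(b) = C1 + C2*b^(5/8)


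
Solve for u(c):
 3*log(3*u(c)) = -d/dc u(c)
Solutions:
 Integral(1/(log(_y) + log(3)), (_y, u(c)))/3 = C1 - c


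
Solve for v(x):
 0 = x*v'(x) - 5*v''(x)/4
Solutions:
 v(x) = C1 + C2*erfi(sqrt(10)*x/5)


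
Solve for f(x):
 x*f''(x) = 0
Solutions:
 f(x) = C1 + C2*x


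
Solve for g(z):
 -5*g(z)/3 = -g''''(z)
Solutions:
 g(z) = C1*exp(-3^(3/4)*5^(1/4)*z/3) + C2*exp(3^(3/4)*5^(1/4)*z/3) + C3*sin(3^(3/4)*5^(1/4)*z/3) + C4*cos(3^(3/4)*5^(1/4)*z/3)


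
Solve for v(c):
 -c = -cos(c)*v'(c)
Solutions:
 v(c) = C1 + Integral(c/cos(c), c)


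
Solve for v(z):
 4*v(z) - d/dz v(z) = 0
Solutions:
 v(z) = C1*exp(4*z)


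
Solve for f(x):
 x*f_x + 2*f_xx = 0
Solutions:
 f(x) = C1 + C2*erf(x/2)


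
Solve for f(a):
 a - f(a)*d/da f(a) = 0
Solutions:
 f(a) = -sqrt(C1 + a^2)
 f(a) = sqrt(C1 + a^2)


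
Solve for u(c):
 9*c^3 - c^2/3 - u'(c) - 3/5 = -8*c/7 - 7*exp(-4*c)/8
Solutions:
 u(c) = C1 + 9*c^4/4 - c^3/9 + 4*c^2/7 - 3*c/5 - 7*exp(-4*c)/32


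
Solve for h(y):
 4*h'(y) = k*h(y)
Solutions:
 h(y) = C1*exp(k*y/4)


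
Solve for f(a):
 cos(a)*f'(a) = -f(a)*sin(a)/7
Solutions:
 f(a) = C1*cos(a)^(1/7)


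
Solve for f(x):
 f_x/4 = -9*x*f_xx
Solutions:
 f(x) = C1 + C2*x^(35/36)


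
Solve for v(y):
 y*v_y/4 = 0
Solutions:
 v(y) = C1


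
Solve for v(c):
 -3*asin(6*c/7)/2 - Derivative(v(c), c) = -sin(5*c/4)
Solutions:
 v(c) = C1 - 3*c*asin(6*c/7)/2 - sqrt(49 - 36*c^2)/4 - 4*cos(5*c/4)/5


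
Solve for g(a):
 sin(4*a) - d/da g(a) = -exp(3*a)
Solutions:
 g(a) = C1 + exp(3*a)/3 - cos(4*a)/4


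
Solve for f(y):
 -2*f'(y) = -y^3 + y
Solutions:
 f(y) = C1 + y^4/8 - y^2/4


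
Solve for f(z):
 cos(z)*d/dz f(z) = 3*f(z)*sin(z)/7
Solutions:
 f(z) = C1/cos(z)^(3/7)


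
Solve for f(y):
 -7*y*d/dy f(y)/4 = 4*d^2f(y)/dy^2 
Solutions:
 f(y) = C1 + C2*erf(sqrt(14)*y/8)


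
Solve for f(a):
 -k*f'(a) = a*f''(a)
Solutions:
 f(a) = C1 + a^(1 - re(k))*(C2*sin(log(a)*Abs(im(k))) + C3*cos(log(a)*im(k)))


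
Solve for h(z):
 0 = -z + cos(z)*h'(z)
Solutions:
 h(z) = C1 + Integral(z/cos(z), z)


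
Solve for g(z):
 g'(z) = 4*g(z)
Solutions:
 g(z) = C1*exp(4*z)


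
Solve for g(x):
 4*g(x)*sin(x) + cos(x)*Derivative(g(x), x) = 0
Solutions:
 g(x) = C1*cos(x)^4


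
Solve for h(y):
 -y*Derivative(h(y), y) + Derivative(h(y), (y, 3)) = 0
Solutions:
 h(y) = C1 + Integral(C2*airyai(y) + C3*airybi(y), y)


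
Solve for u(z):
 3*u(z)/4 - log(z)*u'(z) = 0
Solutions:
 u(z) = C1*exp(3*li(z)/4)


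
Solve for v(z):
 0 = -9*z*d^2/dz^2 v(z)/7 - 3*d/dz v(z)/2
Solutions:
 v(z) = C1 + C2/z^(1/6)


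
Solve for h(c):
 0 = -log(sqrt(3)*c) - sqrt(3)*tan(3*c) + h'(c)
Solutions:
 h(c) = C1 + c*log(c) - c + c*log(3)/2 - sqrt(3)*log(cos(3*c))/3


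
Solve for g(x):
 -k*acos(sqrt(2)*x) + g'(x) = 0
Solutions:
 g(x) = C1 + k*(x*acos(sqrt(2)*x) - sqrt(2)*sqrt(1 - 2*x^2)/2)


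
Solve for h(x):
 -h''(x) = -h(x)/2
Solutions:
 h(x) = C1*exp(-sqrt(2)*x/2) + C2*exp(sqrt(2)*x/2)


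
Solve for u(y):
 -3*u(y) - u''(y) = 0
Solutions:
 u(y) = C1*sin(sqrt(3)*y) + C2*cos(sqrt(3)*y)


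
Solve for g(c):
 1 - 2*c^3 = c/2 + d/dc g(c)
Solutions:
 g(c) = C1 - c^4/2 - c^2/4 + c


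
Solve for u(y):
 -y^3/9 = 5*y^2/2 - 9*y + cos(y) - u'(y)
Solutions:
 u(y) = C1 + y^4/36 + 5*y^3/6 - 9*y^2/2 + sin(y)


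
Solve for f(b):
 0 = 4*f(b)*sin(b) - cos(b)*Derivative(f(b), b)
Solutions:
 f(b) = C1/cos(b)^4


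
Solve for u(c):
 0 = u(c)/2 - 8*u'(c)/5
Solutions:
 u(c) = C1*exp(5*c/16)


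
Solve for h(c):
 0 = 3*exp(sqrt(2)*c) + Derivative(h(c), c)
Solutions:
 h(c) = C1 - 3*sqrt(2)*exp(sqrt(2)*c)/2


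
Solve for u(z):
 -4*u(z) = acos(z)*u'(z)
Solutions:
 u(z) = C1*exp(-4*Integral(1/acos(z), z))


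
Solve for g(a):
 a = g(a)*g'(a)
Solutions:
 g(a) = -sqrt(C1 + a^2)
 g(a) = sqrt(C1 + a^2)


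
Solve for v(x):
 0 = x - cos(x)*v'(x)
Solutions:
 v(x) = C1 + Integral(x/cos(x), x)


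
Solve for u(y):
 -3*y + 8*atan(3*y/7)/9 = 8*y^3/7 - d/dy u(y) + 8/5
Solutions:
 u(y) = C1 + 2*y^4/7 + 3*y^2/2 - 8*y*atan(3*y/7)/9 + 8*y/5 + 28*log(9*y^2 + 49)/27


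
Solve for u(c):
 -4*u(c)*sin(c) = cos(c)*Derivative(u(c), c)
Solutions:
 u(c) = C1*cos(c)^4


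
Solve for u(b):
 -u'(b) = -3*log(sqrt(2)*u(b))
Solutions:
 -2*Integral(1/(2*log(_y) + log(2)), (_y, u(b)))/3 = C1 - b


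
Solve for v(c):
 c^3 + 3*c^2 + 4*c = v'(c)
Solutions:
 v(c) = C1 + c^4/4 + c^3 + 2*c^2


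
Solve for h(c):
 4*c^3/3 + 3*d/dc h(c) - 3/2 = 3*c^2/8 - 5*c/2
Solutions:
 h(c) = C1 - c^4/9 + c^3/24 - 5*c^2/12 + c/2


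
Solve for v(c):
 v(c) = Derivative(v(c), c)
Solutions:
 v(c) = C1*exp(c)


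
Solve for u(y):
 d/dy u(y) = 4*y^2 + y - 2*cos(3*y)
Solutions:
 u(y) = C1 + 4*y^3/3 + y^2/2 - 2*sin(3*y)/3


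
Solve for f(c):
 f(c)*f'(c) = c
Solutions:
 f(c) = -sqrt(C1 + c^2)
 f(c) = sqrt(C1 + c^2)


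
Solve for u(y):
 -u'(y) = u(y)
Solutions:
 u(y) = C1*exp(-y)


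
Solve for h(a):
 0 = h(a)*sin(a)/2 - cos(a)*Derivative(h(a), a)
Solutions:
 h(a) = C1/sqrt(cos(a))


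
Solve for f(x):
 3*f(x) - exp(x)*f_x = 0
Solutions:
 f(x) = C1*exp(-3*exp(-x))


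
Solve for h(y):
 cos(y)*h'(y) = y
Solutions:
 h(y) = C1 + Integral(y/cos(y), y)


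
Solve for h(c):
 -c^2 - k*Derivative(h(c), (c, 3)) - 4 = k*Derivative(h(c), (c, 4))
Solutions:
 h(c) = C1 + C2*c + C3*c^2 + C4*exp(-c) - c^5/(60*k) + c^4/(12*k) - c^3/k


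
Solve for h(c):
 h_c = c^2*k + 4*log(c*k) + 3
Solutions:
 h(c) = C1 + c^3*k/3 + 4*c*log(c*k) - c


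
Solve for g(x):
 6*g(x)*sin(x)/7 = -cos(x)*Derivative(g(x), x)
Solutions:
 g(x) = C1*cos(x)^(6/7)


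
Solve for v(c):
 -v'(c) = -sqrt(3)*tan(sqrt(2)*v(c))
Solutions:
 v(c) = sqrt(2)*(pi - asin(C1*exp(sqrt(6)*c)))/2
 v(c) = sqrt(2)*asin(C1*exp(sqrt(6)*c))/2


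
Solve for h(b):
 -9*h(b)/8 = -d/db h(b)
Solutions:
 h(b) = C1*exp(9*b/8)


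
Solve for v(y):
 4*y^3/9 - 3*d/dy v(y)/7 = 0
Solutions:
 v(y) = C1 + 7*y^4/27


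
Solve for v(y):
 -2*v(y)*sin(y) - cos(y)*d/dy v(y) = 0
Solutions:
 v(y) = C1*cos(y)^2


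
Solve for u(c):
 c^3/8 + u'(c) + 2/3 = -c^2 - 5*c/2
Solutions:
 u(c) = C1 - c^4/32 - c^3/3 - 5*c^2/4 - 2*c/3


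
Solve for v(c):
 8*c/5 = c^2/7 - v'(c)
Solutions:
 v(c) = C1 + c^3/21 - 4*c^2/5


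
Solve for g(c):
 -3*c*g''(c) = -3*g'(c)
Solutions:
 g(c) = C1 + C2*c^2


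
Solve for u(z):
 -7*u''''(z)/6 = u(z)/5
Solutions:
 u(z) = (C1*sin(3^(1/4)*70^(3/4)*z/70) + C2*cos(3^(1/4)*70^(3/4)*z/70))*exp(-3^(1/4)*70^(3/4)*z/70) + (C3*sin(3^(1/4)*70^(3/4)*z/70) + C4*cos(3^(1/4)*70^(3/4)*z/70))*exp(3^(1/4)*70^(3/4)*z/70)


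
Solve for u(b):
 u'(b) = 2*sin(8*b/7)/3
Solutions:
 u(b) = C1 - 7*cos(8*b/7)/12


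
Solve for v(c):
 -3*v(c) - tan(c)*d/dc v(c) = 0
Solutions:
 v(c) = C1/sin(c)^3


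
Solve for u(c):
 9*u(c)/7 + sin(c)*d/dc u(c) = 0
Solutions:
 u(c) = C1*(cos(c) + 1)^(9/14)/(cos(c) - 1)^(9/14)


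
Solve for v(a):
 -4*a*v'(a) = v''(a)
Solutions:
 v(a) = C1 + C2*erf(sqrt(2)*a)


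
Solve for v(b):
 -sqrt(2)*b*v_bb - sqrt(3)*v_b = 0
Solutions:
 v(b) = C1 + C2*b^(1 - sqrt(6)/2)


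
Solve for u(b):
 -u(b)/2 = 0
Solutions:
 u(b) = 0


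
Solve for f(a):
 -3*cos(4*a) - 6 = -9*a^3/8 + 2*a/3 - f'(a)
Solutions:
 f(a) = C1 - 9*a^4/32 + a^2/3 + 6*a + 3*sin(4*a)/4


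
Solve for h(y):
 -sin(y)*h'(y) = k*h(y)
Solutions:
 h(y) = C1*exp(k*(-log(cos(y) - 1) + log(cos(y) + 1))/2)


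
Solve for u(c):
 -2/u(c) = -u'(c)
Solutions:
 u(c) = -sqrt(C1 + 4*c)
 u(c) = sqrt(C1 + 4*c)


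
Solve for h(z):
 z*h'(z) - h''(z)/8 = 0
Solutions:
 h(z) = C1 + C2*erfi(2*z)


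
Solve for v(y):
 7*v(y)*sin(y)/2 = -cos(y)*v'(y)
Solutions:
 v(y) = C1*cos(y)^(7/2)


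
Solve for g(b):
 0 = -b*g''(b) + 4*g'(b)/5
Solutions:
 g(b) = C1 + C2*b^(9/5)


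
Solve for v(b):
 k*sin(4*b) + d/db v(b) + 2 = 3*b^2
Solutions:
 v(b) = C1 + b^3 - 2*b + k*cos(4*b)/4


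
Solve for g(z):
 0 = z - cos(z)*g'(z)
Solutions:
 g(z) = C1 + Integral(z/cos(z), z)


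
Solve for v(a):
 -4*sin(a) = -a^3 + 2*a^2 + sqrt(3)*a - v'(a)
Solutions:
 v(a) = C1 - a^4/4 + 2*a^3/3 + sqrt(3)*a^2/2 - 4*cos(a)


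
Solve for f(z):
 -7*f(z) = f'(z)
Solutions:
 f(z) = C1*exp(-7*z)


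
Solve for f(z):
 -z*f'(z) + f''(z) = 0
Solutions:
 f(z) = C1 + C2*erfi(sqrt(2)*z/2)


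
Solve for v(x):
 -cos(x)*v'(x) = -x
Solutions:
 v(x) = C1 + Integral(x/cos(x), x)


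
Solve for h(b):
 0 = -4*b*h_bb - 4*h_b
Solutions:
 h(b) = C1 + C2*log(b)


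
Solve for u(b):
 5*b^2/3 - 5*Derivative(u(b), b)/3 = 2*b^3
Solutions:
 u(b) = C1 - 3*b^4/10 + b^3/3


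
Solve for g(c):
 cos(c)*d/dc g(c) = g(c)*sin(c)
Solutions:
 g(c) = C1/cos(c)


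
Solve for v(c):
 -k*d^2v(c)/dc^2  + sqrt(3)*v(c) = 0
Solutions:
 v(c) = C1*exp(-3^(1/4)*c*sqrt(1/k)) + C2*exp(3^(1/4)*c*sqrt(1/k))


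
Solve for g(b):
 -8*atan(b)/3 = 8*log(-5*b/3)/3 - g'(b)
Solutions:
 g(b) = C1 + 8*b*log(-b)/3 + 8*b*atan(b)/3 - 8*b*log(3)/3 - 8*b/3 + 8*b*log(5)/3 - 4*log(b^2 + 1)/3


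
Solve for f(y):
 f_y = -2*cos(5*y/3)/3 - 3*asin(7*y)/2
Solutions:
 f(y) = C1 - 3*y*asin(7*y)/2 - 3*sqrt(1 - 49*y^2)/14 - 2*sin(5*y/3)/5


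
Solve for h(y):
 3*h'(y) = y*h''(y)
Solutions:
 h(y) = C1 + C2*y^4


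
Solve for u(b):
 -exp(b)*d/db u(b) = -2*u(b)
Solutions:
 u(b) = C1*exp(-2*exp(-b))


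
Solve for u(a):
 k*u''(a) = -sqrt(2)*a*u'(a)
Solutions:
 u(a) = C1 + C2*sqrt(k)*erf(2^(3/4)*a*sqrt(1/k)/2)


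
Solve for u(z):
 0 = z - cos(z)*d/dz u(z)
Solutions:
 u(z) = C1 + Integral(z/cos(z), z)


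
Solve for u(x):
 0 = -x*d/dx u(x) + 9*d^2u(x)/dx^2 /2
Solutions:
 u(x) = C1 + C2*erfi(x/3)


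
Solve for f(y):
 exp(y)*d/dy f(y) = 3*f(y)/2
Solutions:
 f(y) = C1*exp(-3*exp(-y)/2)


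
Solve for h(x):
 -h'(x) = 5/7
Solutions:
 h(x) = C1 - 5*x/7


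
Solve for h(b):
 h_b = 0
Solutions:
 h(b) = C1


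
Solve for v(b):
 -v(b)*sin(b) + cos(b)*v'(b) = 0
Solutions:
 v(b) = C1/cos(b)


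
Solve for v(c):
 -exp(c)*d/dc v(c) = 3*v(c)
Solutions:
 v(c) = C1*exp(3*exp(-c))


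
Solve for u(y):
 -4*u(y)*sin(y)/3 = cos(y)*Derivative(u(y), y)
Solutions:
 u(y) = C1*cos(y)^(4/3)


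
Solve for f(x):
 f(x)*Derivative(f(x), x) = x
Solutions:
 f(x) = -sqrt(C1 + x^2)
 f(x) = sqrt(C1 + x^2)


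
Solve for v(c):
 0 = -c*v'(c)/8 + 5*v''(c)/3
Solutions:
 v(c) = C1 + C2*erfi(sqrt(15)*c/20)


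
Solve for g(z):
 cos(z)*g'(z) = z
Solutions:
 g(z) = C1 + Integral(z/cos(z), z)


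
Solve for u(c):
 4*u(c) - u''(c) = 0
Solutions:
 u(c) = C1*exp(-2*c) + C2*exp(2*c)


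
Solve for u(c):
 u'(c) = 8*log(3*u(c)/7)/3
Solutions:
 -3*Integral(1/(log(_y) - log(7) + log(3)), (_y, u(c)))/8 = C1 - c


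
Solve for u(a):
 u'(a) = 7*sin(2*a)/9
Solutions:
 u(a) = C1 - 7*cos(2*a)/18


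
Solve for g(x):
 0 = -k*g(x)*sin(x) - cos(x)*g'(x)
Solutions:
 g(x) = C1*exp(k*log(cos(x)))


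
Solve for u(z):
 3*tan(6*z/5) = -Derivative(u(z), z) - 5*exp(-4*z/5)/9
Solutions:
 u(z) = C1 - 5*log(tan(6*z/5)^2 + 1)/4 + 25*exp(-4*z/5)/36


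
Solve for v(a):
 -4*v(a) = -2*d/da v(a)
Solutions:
 v(a) = C1*exp(2*a)


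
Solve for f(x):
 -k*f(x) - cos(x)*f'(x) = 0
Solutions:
 f(x) = C1*exp(k*(log(sin(x) - 1) - log(sin(x) + 1))/2)


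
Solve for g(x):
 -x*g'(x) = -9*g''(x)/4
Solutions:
 g(x) = C1 + C2*erfi(sqrt(2)*x/3)


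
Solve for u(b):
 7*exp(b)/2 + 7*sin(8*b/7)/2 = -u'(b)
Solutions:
 u(b) = C1 - 7*exp(b)/2 + 49*cos(8*b/7)/16


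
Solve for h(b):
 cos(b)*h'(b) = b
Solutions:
 h(b) = C1 + Integral(b/cos(b), b)


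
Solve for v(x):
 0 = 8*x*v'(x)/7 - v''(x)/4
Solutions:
 v(x) = C1 + C2*erfi(4*sqrt(7)*x/7)


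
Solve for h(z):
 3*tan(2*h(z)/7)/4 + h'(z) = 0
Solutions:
 h(z) = -7*asin(C1*exp(-3*z/14))/2 + 7*pi/2
 h(z) = 7*asin(C1*exp(-3*z/14))/2


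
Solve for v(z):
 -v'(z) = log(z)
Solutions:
 v(z) = C1 - z*log(z) + z


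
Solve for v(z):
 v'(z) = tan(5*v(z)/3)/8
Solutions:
 v(z) = -3*asin(C1*exp(5*z/24))/5 + 3*pi/5
 v(z) = 3*asin(C1*exp(5*z/24))/5


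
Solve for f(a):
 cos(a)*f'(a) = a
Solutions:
 f(a) = C1 + Integral(a/cos(a), a)


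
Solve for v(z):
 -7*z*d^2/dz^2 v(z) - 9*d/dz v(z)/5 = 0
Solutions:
 v(z) = C1 + C2*z^(26/35)


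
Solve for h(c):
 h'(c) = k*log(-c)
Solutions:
 h(c) = C1 + c*k*log(-c) - c*k


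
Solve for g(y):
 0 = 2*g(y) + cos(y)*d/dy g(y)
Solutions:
 g(y) = C1*(sin(y) - 1)/(sin(y) + 1)


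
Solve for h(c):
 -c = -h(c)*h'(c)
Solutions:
 h(c) = -sqrt(C1 + c^2)
 h(c) = sqrt(C1 + c^2)


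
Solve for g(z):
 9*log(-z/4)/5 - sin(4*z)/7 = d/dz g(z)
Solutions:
 g(z) = C1 + 9*z*log(-z)/5 - 18*z*log(2)/5 - 9*z/5 + cos(4*z)/28


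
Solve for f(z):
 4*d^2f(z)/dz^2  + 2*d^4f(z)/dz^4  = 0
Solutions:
 f(z) = C1 + C2*z + C3*sin(sqrt(2)*z) + C4*cos(sqrt(2)*z)


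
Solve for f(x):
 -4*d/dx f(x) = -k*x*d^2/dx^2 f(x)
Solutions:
 f(x) = C1 + x^(((re(k) + 4)*re(k) + im(k)^2)/(re(k)^2 + im(k)^2))*(C2*sin(4*log(x)*Abs(im(k))/(re(k)^2 + im(k)^2)) + C3*cos(4*log(x)*im(k)/(re(k)^2 + im(k)^2)))


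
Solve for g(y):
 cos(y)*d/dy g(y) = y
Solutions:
 g(y) = C1 + Integral(y/cos(y), y)


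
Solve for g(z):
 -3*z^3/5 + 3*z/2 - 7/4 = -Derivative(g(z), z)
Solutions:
 g(z) = C1 + 3*z^4/20 - 3*z^2/4 + 7*z/4


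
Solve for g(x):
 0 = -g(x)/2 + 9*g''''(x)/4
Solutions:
 g(x) = C1*exp(-2^(1/4)*sqrt(3)*x/3) + C2*exp(2^(1/4)*sqrt(3)*x/3) + C3*sin(2^(1/4)*sqrt(3)*x/3) + C4*cos(2^(1/4)*sqrt(3)*x/3)


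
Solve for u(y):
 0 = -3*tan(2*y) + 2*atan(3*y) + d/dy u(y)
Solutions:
 u(y) = C1 - 2*y*atan(3*y) + log(9*y^2 + 1)/3 - 3*log(cos(2*y))/2


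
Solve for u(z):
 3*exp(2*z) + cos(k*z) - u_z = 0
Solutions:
 u(z) = C1 + 3*exp(2*z)/2 + sin(k*z)/k


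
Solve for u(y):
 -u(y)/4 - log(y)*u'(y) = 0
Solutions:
 u(y) = C1*exp(-li(y)/4)


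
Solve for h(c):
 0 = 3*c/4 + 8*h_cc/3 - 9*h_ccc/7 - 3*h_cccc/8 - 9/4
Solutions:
 h(c) = C1 + C2*c + C3*exp(4*c*(-9 + sqrt(277))/21) + C4*exp(-4*c*(9 + sqrt(277))/21) - 3*c^3/64 + 1269*c^2/3584


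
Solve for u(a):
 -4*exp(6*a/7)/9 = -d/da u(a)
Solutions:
 u(a) = C1 + 14*exp(6*a/7)/27


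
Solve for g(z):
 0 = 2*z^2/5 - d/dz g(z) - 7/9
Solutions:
 g(z) = C1 + 2*z^3/15 - 7*z/9


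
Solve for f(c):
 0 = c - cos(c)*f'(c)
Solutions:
 f(c) = C1 + Integral(c/cos(c), c)


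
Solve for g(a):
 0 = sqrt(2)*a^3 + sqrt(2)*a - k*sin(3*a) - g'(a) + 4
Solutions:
 g(a) = C1 + sqrt(2)*a^4/4 + sqrt(2)*a^2/2 + 4*a + k*cos(3*a)/3


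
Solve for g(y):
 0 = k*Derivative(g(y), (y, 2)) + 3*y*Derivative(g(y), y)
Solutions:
 g(y) = C1 + C2*sqrt(k)*erf(sqrt(6)*y*sqrt(1/k)/2)


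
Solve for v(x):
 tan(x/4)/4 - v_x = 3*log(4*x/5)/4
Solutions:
 v(x) = C1 - 3*x*log(x)/4 - 3*x*log(2)/2 + 3*x/4 + 3*x*log(5)/4 - log(cos(x/4))


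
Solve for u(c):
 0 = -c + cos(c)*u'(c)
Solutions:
 u(c) = C1 + Integral(c/cos(c), c)


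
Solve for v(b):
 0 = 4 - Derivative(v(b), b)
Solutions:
 v(b) = C1 + 4*b


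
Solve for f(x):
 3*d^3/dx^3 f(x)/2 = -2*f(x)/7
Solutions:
 f(x) = C3*exp(-42^(2/3)*x/21) + (C1*sin(14^(2/3)*3^(1/6)*x/14) + C2*cos(14^(2/3)*3^(1/6)*x/14))*exp(42^(2/3)*x/42)


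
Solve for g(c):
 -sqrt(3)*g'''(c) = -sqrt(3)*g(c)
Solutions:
 g(c) = C3*exp(c) + (C1*sin(sqrt(3)*c/2) + C2*cos(sqrt(3)*c/2))*exp(-c/2)


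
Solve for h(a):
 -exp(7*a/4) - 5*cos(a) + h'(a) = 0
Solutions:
 h(a) = C1 + 4*exp(7*a/4)/7 + 5*sin(a)


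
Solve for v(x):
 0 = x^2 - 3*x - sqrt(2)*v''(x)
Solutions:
 v(x) = C1 + C2*x + sqrt(2)*x^4/24 - sqrt(2)*x^3/4


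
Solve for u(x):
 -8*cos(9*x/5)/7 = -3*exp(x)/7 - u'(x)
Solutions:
 u(x) = C1 - 3*exp(x)/7 + 40*sin(9*x/5)/63


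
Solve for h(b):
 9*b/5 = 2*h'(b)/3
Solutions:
 h(b) = C1 + 27*b^2/20


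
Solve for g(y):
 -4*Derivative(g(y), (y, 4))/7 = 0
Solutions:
 g(y) = C1 + C2*y + C3*y^2 + C4*y^3


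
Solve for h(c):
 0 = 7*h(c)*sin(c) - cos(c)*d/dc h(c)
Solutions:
 h(c) = C1/cos(c)^7


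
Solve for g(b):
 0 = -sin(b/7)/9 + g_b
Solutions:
 g(b) = C1 - 7*cos(b/7)/9


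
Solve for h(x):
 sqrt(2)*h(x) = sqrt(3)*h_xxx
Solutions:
 h(x) = C3*exp(2^(1/6)*3^(5/6)*x/3) + (C1*sin(2^(1/6)*3^(1/3)*x/2) + C2*cos(2^(1/6)*3^(1/3)*x/2))*exp(-2^(1/6)*3^(5/6)*x/6)


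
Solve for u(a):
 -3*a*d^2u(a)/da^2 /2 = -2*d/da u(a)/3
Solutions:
 u(a) = C1 + C2*a^(13/9)


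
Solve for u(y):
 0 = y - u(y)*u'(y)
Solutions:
 u(y) = -sqrt(C1 + y^2)
 u(y) = sqrt(C1 + y^2)


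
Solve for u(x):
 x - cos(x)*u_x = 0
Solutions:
 u(x) = C1 + Integral(x/cos(x), x)


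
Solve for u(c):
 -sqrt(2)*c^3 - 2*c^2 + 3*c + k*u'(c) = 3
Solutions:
 u(c) = C1 + sqrt(2)*c^4/(4*k) + 2*c^3/(3*k) - 3*c^2/(2*k) + 3*c/k


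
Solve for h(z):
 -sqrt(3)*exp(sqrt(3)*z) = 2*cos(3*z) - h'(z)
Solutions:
 h(z) = C1 + exp(sqrt(3)*z) + 2*sin(3*z)/3


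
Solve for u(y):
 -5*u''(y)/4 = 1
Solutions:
 u(y) = C1 + C2*y - 2*y^2/5


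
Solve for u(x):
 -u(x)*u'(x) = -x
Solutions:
 u(x) = -sqrt(C1 + x^2)
 u(x) = sqrt(C1 + x^2)


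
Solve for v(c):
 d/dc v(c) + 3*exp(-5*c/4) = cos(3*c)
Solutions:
 v(c) = C1 + sin(3*c)/3 + 12*exp(-5*c/4)/5


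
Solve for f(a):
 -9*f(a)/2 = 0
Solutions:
 f(a) = 0


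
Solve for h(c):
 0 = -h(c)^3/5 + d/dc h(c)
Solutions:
 h(c) = -sqrt(10)*sqrt(-1/(C1 + c))/2
 h(c) = sqrt(10)*sqrt(-1/(C1 + c))/2


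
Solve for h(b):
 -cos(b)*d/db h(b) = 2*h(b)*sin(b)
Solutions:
 h(b) = C1*cos(b)^2


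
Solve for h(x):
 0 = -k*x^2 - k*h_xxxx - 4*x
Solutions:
 h(x) = C1 + C2*x + C3*x^2 + C4*x^3 - x^6/360 - x^5/(30*k)


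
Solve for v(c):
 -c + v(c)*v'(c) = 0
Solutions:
 v(c) = -sqrt(C1 + c^2)
 v(c) = sqrt(C1 + c^2)


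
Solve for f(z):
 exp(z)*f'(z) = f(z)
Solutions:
 f(z) = C1*exp(-exp(-z))


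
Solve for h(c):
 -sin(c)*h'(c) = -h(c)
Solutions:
 h(c) = C1*sqrt(cos(c) - 1)/sqrt(cos(c) + 1)


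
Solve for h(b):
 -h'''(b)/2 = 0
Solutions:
 h(b) = C1 + C2*b + C3*b^2


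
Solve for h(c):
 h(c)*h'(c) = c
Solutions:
 h(c) = -sqrt(C1 + c^2)
 h(c) = sqrt(C1 + c^2)


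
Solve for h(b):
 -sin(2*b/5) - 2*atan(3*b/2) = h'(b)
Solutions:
 h(b) = C1 - 2*b*atan(3*b/2) + 2*log(9*b^2 + 4)/3 + 5*cos(2*b/5)/2


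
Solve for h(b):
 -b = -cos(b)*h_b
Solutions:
 h(b) = C1 + Integral(b/cos(b), b)


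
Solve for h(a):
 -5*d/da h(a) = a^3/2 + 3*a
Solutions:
 h(a) = C1 - a^4/40 - 3*a^2/10


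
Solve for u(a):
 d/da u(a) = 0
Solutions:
 u(a) = C1


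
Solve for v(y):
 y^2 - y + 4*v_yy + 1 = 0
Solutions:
 v(y) = C1 + C2*y - y^4/48 + y^3/24 - y^2/8


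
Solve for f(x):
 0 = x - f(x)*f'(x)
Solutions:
 f(x) = -sqrt(C1 + x^2)
 f(x) = sqrt(C1 + x^2)


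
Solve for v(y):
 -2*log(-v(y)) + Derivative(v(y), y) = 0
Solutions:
 -li(-v(y)) = C1 + 2*y


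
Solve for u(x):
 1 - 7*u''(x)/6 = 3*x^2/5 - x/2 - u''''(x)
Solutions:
 u(x) = C1 + C2*x + C3*exp(-sqrt(42)*x/6) + C4*exp(sqrt(42)*x/6) - 3*x^4/70 + x^3/14 - 3*x^2/245


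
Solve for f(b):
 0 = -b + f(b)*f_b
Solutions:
 f(b) = -sqrt(C1 + b^2)
 f(b) = sqrt(C1 + b^2)


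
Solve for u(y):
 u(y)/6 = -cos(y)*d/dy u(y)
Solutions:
 u(y) = C1*(sin(y) - 1)^(1/12)/(sin(y) + 1)^(1/12)


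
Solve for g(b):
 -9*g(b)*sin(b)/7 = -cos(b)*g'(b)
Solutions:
 g(b) = C1/cos(b)^(9/7)


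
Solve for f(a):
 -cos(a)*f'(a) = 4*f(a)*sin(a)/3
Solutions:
 f(a) = C1*cos(a)^(4/3)


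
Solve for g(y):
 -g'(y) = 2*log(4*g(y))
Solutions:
 Integral(1/(log(_y) + 2*log(2)), (_y, g(y)))/2 = C1 - y


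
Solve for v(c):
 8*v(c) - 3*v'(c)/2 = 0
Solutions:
 v(c) = C1*exp(16*c/3)


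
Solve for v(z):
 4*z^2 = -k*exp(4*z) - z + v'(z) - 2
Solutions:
 v(z) = C1 + k*exp(4*z)/4 + 4*z^3/3 + z^2/2 + 2*z


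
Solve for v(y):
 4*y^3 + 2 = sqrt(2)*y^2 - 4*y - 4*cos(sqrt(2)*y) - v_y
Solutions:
 v(y) = C1 - y^4 + sqrt(2)*y^3/3 - 2*y^2 - 2*y - 2*sqrt(2)*sin(sqrt(2)*y)


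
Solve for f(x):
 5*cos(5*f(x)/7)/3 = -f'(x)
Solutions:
 5*x/3 - 7*log(sin(5*f(x)/7) - 1)/10 + 7*log(sin(5*f(x)/7) + 1)/10 = C1


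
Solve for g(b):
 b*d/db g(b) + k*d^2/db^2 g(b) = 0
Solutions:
 g(b) = C1 + C2*sqrt(k)*erf(sqrt(2)*b*sqrt(1/k)/2)


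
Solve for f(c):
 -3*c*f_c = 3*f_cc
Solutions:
 f(c) = C1 + C2*erf(sqrt(2)*c/2)


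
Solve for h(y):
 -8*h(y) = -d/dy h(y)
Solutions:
 h(y) = C1*exp(8*y)


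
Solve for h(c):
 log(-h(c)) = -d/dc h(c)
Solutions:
 -li(-h(c)) = C1 - c


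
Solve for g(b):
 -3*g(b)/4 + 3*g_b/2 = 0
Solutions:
 g(b) = C1*exp(b/2)


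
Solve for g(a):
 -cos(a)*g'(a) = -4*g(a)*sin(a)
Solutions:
 g(a) = C1/cos(a)^4


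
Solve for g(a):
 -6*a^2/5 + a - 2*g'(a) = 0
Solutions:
 g(a) = C1 - a^3/5 + a^2/4


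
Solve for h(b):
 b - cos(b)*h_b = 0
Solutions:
 h(b) = C1 + Integral(b/cos(b), b)


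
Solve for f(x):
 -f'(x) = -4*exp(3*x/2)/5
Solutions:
 f(x) = C1 + 8*exp(3*x/2)/15


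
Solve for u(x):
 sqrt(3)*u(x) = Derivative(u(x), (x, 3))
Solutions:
 u(x) = C3*exp(3^(1/6)*x) + (C1*sin(3^(2/3)*x/2) + C2*cos(3^(2/3)*x/2))*exp(-3^(1/6)*x/2)


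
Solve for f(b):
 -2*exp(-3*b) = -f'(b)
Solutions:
 f(b) = C1 - 2*exp(-3*b)/3


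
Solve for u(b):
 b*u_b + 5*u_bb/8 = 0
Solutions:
 u(b) = C1 + C2*erf(2*sqrt(5)*b/5)


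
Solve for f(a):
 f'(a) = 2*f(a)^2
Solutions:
 f(a) = -1/(C1 + 2*a)


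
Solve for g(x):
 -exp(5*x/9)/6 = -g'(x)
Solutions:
 g(x) = C1 + 3*exp(5*x/9)/10


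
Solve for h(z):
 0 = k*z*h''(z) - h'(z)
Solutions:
 h(z) = C1 + z^(((re(k) + 1)*re(k) + im(k)^2)/(re(k)^2 + im(k)^2))*(C2*sin(log(z)*Abs(im(k))/(re(k)^2 + im(k)^2)) + C3*cos(log(z)*im(k)/(re(k)^2 + im(k)^2)))


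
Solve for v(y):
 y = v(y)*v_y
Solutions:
 v(y) = -sqrt(C1 + y^2)
 v(y) = sqrt(C1 + y^2)


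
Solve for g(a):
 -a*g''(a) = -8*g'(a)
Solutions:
 g(a) = C1 + C2*a^9
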